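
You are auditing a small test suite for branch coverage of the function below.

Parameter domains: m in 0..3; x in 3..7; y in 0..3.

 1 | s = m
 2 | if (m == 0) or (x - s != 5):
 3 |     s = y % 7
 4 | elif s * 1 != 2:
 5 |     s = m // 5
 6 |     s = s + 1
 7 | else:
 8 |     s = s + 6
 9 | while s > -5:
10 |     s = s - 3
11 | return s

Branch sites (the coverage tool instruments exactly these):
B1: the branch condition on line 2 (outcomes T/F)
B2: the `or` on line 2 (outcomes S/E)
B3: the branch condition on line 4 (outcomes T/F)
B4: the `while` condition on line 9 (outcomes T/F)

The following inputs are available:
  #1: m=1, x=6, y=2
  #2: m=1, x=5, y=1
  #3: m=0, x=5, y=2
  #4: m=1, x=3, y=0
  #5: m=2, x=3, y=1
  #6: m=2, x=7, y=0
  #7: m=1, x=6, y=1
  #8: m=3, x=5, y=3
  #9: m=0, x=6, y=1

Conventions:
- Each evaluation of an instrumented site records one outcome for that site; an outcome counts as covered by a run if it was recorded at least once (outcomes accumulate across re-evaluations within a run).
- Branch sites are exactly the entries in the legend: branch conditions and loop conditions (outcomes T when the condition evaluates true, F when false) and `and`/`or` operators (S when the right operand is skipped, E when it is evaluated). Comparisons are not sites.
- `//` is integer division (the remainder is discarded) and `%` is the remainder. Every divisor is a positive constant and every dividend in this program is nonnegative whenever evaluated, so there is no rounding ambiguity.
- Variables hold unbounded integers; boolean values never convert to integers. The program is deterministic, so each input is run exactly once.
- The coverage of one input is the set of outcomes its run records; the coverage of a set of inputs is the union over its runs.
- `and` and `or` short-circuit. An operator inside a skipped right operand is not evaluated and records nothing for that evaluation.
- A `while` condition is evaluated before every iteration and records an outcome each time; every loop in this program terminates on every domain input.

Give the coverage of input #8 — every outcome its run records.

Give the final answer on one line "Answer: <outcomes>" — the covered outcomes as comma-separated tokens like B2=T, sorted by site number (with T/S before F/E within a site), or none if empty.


Event log for input #8 (m=3, x=5, y=3):
  B2->E, B1->T, B4->T, B4->T, B4->T, B4->F
collecting distinct outcomes: B1=T, B2=E, B4=T, B4=F
Answer: B1=T, B2=E, B4=T, B4=F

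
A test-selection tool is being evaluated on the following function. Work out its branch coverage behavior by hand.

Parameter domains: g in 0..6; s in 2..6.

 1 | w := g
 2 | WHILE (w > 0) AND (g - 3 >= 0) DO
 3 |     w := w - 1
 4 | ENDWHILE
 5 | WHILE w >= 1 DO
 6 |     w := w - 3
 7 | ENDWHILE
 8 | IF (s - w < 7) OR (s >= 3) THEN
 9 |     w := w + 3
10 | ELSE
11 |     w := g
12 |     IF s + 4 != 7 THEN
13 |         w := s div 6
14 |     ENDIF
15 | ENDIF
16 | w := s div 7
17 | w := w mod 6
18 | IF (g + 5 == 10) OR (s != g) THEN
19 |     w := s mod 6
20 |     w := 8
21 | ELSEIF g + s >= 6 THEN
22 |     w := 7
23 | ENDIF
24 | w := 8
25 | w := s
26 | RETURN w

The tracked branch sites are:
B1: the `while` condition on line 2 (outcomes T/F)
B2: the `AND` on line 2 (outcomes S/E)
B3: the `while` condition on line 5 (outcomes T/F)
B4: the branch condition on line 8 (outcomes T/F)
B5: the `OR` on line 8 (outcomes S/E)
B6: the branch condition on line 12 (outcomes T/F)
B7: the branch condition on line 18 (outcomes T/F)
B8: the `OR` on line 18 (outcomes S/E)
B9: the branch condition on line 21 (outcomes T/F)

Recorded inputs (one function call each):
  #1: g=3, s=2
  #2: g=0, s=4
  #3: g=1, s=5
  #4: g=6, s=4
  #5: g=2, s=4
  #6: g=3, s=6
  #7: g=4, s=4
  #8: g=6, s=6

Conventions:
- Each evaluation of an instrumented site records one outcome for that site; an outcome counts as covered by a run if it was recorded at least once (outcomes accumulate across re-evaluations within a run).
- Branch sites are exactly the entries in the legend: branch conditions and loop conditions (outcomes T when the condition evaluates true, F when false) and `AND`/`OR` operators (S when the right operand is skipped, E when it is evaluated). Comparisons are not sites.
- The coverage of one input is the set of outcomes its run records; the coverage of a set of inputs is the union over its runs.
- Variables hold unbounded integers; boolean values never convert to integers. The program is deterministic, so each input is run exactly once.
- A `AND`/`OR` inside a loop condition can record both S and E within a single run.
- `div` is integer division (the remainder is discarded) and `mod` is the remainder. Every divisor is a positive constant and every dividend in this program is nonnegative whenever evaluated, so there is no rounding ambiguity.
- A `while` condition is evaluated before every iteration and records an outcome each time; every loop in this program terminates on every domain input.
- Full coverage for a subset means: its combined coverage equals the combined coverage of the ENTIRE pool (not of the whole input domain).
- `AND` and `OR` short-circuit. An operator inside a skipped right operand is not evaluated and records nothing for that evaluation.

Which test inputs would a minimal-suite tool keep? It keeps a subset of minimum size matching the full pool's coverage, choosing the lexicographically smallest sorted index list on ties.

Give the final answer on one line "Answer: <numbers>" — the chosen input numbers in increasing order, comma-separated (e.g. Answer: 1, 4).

input #1, g=3, s=2: events B2->E, B1->T, B2->E, B1->T, B2->E, B1->T, B2->S, B1->F, B3->F, B5->S, B4->T, B8->E, B7->T; outcomes B1=T, B1=F, B2=S, B2=E, B3=F, B4=T, B5=S, B7=T, B8=E
input #2, g=0, s=4: events B2->S, B1->F, B3->F, B5->S, B4->T, B8->E, B7->T; outcomes B1=F, B2=S, B3=F, B4=T, B5=S, B7=T, B8=E
input #3, g=1, s=5: events B2->E, B1->F, B3->T, B3->F, B5->E, B4->T, B8->E, B7->T; outcomes B1=F, B2=E, B3=T, B3=F, B4=T, B5=E, B7=T, B8=E
input #4, g=6, s=4: events B2->E, B1->T, B2->E, B1->T, B2->E, B1->T, B2->E, B1->T, B2->E, B1->T, B2->E, B1->T, B2->S, B1->F, ...; outcomes B1=T, B1=F, B2=S, B2=E, B3=F, B4=T, B5=S, B7=T, B8=E
input #5, g=2, s=4: events B2->E, B1->F, B3->T, B3->F, B5->S, B4->T, B8->E, B7->T; outcomes B1=F, B2=E, B3=T, B3=F, B4=T, B5=S, B7=T, B8=E
input #6, g=3, s=6: events B2->E, B1->T, B2->E, B1->T, B2->E, B1->T, B2->S, B1->F, B3->F, B5->S, B4->T, B8->E, B7->T; outcomes B1=T, B1=F, B2=S, B2=E, B3=F, B4=T, B5=S, B7=T, B8=E
input #7, g=4, s=4: events B2->E, B1->T, B2->E, B1->T, B2->E, B1->T, B2->E, B1->T, B2->S, B1->F, B3->F, B5->S, B4->T, B8->E, ...; outcomes B1=T, B1=F, B2=S, B2=E, B3=F, B4=T, B5=S, B7=F, B8=E, B9=T
input #8, g=6, s=6: events B2->E, B1->T, B2->E, B1->T, B2->E, B1->T, B2->E, B1->T, B2->E, B1->T, B2->E, B1->T, B2->S, B1->F, ...; outcomes B1=T, B1=F, B2=S, B2=E, B3=F, B4=T, B5=S, B7=F, B8=E, B9=T
the full pool covers 13 outcomes: B1=T, B1=F, B2=S, B2=E, B3=T, B3=F, B4=T, B5=S, B5=E, B7=T, B7=F, B8=E, B9=T
every size-1 subset falls short of the 13 outcomes (best: 10/13)
size 2: inputs {3, 7} cover all 13 outcomes, and no lexicographically smaller subset of this size does

Answer: 3, 7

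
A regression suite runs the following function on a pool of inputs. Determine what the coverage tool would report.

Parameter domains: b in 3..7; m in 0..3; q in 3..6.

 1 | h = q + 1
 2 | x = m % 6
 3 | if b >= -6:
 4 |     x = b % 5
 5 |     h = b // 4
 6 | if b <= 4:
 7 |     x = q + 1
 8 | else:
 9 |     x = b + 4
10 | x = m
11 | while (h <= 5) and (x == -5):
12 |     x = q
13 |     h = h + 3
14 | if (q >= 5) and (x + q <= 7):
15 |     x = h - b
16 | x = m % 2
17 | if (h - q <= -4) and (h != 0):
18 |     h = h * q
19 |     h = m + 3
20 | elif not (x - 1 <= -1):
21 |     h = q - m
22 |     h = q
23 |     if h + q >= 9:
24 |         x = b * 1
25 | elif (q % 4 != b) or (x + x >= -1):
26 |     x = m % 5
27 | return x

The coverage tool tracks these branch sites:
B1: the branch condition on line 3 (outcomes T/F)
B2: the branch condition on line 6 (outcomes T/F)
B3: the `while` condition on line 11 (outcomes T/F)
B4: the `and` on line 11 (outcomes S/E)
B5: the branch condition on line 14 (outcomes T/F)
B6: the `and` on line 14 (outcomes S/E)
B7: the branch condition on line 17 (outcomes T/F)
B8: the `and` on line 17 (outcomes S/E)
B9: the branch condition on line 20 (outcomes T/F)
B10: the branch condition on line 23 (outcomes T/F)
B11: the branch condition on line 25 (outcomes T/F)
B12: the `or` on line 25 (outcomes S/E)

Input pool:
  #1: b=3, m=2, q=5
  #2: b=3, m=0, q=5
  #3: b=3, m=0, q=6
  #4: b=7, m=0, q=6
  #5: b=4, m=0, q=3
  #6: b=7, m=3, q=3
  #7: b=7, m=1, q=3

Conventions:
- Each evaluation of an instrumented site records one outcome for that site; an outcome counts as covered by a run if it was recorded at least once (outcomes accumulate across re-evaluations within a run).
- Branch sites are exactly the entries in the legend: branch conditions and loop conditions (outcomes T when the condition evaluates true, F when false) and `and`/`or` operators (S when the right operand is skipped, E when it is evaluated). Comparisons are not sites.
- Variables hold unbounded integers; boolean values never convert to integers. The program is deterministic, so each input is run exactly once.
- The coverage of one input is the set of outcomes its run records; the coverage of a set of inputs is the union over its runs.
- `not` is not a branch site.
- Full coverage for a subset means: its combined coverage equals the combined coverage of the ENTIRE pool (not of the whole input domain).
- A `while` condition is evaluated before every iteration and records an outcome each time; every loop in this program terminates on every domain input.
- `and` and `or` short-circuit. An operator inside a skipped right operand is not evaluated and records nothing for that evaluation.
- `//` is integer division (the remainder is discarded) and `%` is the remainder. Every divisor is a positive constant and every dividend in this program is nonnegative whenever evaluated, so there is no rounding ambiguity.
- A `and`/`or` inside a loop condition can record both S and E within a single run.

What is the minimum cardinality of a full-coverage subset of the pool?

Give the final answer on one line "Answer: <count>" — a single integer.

test 1 (b=3, m=2, q=5) fires B1->T, B2->T, B4->E, B3->F, B6->E, B5->T, B8->E, B7->F, B9->F, B12->S, B11->T; hits B1=T, B2=T, B3=F, B4=E, B5=T, B6=E, B7=F, B8=E, B9=F, B11=T, B12=S
test 2 (b=3, m=0, q=5) fires B1->T, B2->T, B4->E, B3->F, B6->E, B5->T, B8->E, B7->F, B9->F, B12->S, B11->T; hits B1=T, B2=T, B3=F, B4=E, B5=T, B6=E, B7=F, B8=E, B9=F, B11=T, B12=S
test 3 (b=3, m=0, q=6) fires B1->T, B2->T, B4->E, B3->F, B6->E, B5->T, B8->E, B7->F, B9->F, B12->S, B11->T; hits B1=T, B2=T, B3=F, B4=E, B5=T, B6=E, B7=F, B8=E, B9=F, B11=T, B12=S
test 4 (b=7, m=0, q=6) fires B1->T, B2->F, B4->E, B3->F, B6->E, B5->T, B8->E, B7->T; hits B1=T, B2=F, B3=F, B4=E, B5=T, B6=E, B7=T, B8=E
test 5 (b=4, m=0, q=3) fires B1->T, B2->T, B4->E, B3->F, B6->S, B5->F, B8->S, B7->F, B9->F, B12->S, B11->T; hits B1=T, B2=T, B3=F, B4=E, B5=F, B6=S, B7=F, B8=S, B9=F, B11=T, B12=S
test 6 (b=7, m=3, q=3) fires B1->T, B2->F, B4->E, B3->F, B6->S, B5->F, B8->S, B7->F, B9->T, B10->F; hits B1=T, B2=F, B3=F, B4=E, B5=F, B6=S, B7=F, B8=S, B9=T, B10=F
test 7 (b=7, m=1, q=3) fires B1->T, B2->F, B4->E, B3->F, B6->S, B5->F, B8->S, B7->F, B9->T, B10->F; hits B1=T, B2=F, B3=F, B4=E, B5=F, B6=S, B7=F, B8=S, B9=T, B10=F
pool-wide coverage (18 outcomes): B1=T, B2=T, B2=F, B3=F, B4=E, B5=T, B5=F, B6=S, B6=E, B7=T, B7=F, B8=S, B8=E, B9=T, B9=F, B10=F, B11=T, B12=S
size 1 is not enough: best union over all size-1 subsets is 11/18
size 2 is not enough: best union over all size-2 subsets is 17/18
size 3: inputs {1, 4, 6} cover all 18 outcomes, and no lexicographically smaller subset of this size does

Answer: 3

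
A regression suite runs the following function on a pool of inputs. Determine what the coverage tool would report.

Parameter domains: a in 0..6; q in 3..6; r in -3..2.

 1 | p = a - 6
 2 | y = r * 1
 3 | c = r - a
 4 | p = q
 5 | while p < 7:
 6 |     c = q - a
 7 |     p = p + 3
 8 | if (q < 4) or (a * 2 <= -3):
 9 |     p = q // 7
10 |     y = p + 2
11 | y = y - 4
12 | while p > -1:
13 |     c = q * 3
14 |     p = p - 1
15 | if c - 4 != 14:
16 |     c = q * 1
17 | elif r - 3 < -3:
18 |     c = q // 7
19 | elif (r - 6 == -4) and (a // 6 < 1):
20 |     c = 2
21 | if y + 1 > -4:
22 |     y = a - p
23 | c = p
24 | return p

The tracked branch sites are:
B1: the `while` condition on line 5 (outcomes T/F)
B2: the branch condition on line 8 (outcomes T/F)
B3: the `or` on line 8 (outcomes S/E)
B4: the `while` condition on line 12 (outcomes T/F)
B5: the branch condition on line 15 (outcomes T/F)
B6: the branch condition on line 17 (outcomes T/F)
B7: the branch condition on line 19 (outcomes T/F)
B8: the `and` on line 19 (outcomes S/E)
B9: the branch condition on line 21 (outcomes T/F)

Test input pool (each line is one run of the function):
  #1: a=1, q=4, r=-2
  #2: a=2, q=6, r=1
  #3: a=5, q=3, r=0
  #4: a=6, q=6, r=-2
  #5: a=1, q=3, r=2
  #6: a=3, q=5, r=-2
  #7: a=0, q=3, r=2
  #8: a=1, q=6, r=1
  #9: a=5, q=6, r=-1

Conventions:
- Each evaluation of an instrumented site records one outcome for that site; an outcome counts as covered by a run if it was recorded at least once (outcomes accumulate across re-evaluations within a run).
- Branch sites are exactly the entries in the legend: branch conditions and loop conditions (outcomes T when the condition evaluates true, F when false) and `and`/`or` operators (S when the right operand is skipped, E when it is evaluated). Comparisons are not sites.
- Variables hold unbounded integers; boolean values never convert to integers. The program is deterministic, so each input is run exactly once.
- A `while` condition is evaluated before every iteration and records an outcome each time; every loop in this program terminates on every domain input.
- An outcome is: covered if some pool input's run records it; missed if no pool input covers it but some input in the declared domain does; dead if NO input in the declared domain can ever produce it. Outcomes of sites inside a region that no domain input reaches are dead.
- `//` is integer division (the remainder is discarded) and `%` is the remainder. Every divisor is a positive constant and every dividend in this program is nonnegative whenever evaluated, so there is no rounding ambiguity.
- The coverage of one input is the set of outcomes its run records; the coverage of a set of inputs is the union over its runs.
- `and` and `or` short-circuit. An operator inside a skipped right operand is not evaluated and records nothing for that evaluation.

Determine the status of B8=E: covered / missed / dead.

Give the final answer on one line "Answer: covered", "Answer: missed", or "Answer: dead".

no pool input records B8=E
but domain input (a=0, q=6, r=2) does record it -> reachable, so missed

Answer: missed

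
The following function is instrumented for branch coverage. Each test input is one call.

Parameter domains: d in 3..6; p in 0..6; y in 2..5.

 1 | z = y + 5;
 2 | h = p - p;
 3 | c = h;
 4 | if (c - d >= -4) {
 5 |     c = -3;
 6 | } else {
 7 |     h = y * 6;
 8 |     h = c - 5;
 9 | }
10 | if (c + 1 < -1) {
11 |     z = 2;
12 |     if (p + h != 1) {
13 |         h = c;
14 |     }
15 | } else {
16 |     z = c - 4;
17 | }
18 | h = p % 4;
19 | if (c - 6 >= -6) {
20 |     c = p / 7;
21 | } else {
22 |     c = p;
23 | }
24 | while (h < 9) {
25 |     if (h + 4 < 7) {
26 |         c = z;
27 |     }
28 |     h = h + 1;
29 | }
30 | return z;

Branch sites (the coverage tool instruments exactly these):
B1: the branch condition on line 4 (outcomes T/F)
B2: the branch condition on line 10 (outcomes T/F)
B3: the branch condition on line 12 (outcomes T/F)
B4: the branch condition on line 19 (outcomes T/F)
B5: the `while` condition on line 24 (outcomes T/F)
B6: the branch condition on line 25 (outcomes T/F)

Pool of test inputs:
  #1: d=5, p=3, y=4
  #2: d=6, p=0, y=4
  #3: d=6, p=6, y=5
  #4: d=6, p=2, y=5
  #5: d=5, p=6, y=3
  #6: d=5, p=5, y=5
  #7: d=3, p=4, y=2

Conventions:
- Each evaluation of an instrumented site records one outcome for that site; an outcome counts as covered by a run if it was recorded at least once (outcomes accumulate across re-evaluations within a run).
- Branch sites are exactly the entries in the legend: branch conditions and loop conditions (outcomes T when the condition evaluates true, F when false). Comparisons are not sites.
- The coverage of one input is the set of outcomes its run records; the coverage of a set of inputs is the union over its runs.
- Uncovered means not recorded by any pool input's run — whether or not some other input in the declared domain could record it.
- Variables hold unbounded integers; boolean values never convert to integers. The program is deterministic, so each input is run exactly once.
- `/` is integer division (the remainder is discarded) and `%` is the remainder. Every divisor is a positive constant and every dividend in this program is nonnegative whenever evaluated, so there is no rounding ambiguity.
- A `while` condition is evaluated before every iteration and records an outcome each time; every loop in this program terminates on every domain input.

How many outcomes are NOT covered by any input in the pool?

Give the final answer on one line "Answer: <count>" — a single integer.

run #1 (d=5, p=3, y=4) runs B1->F, B2->F, B4->T, B5->T, B6->F, B5->T, B6->F, B5->T, B6->F, B5->T, B6->F, B5->T, B6->F, B5->T, ...; records B1=F, B2=F, B4=T, B5=T, B5=F, B6=F
run #2 (d=6, p=0, y=4) runs B1->F, B2->F, B4->T, B5->T, B6->T, B5->T, B6->T, B5->T, B6->T, B5->T, B6->F, B5->T, B6->F, B5->T, ...; records B1=F, B2=F, B4=T, B5=T, B5=F, B6=T, B6=F
run #3 (d=6, p=6, y=5) runs B1->F, B2->F, B4->T, B5->T, B6->T, B5->T, B6->F, B5->T, B6->F, B5->T, B6->F, B5->T, B6->F, B5->T, ...; records B1=F, B2=F, B4=T, B5=T, B5=F, B6=T, B6=F
run #4 (d=6, p=2, y=5) runs B1->F, B2->F, B4->T, B5->T, B6->T, B5->T, B6->F, B5->T, B6->F, B5->T, B6->F, B5->T, B6->F, B5->T, ...; records B1=F, B2=F, B4=T, B5=T, B5=F, B6=T, B6=F
run #5 (d=5, p=6, y=3) runs B1->F, B2->F, B4->T, B5->T, B6->T, B5->T, B6->F, B5->T, B6->F, B5->T, B6->F, B5->T, B6->F, B5->T, ...; records B1=F, B2=F, B4=T, B5=T, B5=F, B6=T, B6=F
run #6 (d=5, p=5, y=5) runs B1->F, B2->F, B4->T, B5->T, B6->T, B5->T, B6->T, B5->T, B6->F, B5->T, B6->F, B5->T, B6->F, B5->T, ...; records B1=F, B2=F, B4=T, B5=T, B5=F, B6=T, B6=F
run #7 (d=3, p=4, y=2) runs B1->T, B2->T, B3->T, B4->F, B5->T, B6->T, B5->T, B6->T, B5->T, B6->T, B5->T, B6->F, B5->T, B6->F, ...; records B1=T, B2=T, B3=T, B4=F, B5=T, B5=F, B6=T, B6=F
union over the pool: B1=T, B1=F, B2=T, B2=F, B3=T, B4=T, B4=F, B5=T, B5=F, B6=T, B6=F
uncovered (1 of 12): B3=F

Answer: 1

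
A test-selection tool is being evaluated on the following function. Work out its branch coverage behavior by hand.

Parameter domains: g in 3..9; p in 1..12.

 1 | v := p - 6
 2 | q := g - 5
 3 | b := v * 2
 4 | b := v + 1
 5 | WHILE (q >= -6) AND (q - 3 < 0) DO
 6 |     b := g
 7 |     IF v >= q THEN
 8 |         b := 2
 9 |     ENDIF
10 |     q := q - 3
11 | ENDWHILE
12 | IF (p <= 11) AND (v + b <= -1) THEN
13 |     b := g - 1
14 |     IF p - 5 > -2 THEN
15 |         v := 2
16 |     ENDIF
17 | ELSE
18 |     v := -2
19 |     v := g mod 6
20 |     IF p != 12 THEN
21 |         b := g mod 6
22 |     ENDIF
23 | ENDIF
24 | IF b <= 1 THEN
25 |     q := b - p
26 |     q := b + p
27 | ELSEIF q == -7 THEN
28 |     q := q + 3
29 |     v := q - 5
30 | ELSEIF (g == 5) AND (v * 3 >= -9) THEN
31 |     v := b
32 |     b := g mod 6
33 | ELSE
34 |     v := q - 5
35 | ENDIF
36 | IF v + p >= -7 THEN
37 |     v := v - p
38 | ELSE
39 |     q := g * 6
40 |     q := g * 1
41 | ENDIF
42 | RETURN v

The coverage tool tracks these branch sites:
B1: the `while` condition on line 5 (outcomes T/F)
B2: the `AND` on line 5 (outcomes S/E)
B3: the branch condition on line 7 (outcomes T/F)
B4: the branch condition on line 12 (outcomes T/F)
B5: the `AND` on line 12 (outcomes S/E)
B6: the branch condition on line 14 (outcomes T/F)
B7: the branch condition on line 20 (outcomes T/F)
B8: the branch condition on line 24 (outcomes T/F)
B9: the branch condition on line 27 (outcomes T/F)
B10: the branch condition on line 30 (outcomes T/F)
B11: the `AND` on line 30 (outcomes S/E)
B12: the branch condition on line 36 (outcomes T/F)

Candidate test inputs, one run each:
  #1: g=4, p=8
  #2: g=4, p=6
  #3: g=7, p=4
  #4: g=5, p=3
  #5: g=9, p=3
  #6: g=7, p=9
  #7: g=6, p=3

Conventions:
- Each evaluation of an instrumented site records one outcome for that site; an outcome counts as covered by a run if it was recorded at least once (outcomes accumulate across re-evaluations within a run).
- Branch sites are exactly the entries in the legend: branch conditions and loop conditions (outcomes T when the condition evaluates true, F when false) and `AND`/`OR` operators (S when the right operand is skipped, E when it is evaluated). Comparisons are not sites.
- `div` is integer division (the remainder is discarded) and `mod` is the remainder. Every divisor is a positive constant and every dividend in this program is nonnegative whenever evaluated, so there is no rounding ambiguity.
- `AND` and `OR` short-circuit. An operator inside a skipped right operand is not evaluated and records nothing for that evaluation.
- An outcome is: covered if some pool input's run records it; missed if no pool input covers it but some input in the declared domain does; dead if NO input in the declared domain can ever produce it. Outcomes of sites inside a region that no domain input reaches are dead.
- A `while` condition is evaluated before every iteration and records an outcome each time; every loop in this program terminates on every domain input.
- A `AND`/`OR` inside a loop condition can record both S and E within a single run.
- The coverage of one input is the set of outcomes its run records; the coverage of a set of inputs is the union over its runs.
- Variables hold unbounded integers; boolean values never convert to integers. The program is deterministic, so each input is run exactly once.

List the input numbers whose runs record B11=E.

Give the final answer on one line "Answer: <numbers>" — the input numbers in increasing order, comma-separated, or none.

input #1 (g=4, p=8): misses B11=E
input #2 (g=4, p=6): misses B11=E
input #3 (g=7, p=4): misses B11=E
input #4 (g=5, p=3): covers B11=E
input #5 (g=9, p=3): misses B11=E
input #6 (g=7, p=9): misses B11=E
input #7 (g=6, p=3): misses B11=E

Answer: 4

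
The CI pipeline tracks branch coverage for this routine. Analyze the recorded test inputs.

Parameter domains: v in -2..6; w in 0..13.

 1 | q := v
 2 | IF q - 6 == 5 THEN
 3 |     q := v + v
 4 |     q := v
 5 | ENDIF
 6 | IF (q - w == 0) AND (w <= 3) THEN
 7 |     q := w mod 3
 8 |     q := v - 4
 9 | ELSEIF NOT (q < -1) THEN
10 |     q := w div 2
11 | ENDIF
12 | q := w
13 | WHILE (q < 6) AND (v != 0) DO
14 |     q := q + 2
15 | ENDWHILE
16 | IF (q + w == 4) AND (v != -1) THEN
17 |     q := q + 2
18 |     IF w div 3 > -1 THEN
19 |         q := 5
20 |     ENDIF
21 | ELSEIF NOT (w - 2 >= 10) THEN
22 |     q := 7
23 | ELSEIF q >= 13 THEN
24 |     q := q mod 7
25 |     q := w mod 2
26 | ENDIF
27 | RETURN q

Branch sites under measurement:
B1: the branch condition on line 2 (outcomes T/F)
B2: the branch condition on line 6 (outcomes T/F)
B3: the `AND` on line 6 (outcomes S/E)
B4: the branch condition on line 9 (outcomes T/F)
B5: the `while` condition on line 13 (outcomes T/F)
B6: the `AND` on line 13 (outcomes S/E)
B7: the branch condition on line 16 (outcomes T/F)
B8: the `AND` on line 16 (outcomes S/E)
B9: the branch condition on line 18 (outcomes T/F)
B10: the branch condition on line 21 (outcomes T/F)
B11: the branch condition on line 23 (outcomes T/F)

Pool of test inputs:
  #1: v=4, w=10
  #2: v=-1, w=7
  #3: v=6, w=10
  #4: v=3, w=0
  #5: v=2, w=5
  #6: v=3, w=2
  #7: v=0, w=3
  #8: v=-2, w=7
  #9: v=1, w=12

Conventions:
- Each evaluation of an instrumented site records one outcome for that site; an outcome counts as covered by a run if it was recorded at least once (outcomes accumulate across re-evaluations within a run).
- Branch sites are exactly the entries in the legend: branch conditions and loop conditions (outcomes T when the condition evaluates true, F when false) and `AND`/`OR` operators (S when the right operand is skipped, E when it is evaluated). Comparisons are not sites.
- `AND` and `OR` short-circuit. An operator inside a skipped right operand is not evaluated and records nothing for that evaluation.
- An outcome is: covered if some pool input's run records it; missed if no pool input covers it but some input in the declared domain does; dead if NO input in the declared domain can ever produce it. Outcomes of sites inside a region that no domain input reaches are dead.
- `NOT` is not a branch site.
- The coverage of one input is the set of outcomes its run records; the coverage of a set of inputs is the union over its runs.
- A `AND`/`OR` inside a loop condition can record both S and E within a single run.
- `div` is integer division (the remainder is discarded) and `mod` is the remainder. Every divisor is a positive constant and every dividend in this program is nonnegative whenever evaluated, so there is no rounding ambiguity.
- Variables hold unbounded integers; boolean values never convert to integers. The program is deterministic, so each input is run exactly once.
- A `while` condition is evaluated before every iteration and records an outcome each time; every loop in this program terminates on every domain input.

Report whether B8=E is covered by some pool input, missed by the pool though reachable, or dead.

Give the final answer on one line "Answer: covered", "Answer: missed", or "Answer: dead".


no pool input records B8=E
but domain input (v=0, w=2) does record it -> reachable, so missed
Answer: missed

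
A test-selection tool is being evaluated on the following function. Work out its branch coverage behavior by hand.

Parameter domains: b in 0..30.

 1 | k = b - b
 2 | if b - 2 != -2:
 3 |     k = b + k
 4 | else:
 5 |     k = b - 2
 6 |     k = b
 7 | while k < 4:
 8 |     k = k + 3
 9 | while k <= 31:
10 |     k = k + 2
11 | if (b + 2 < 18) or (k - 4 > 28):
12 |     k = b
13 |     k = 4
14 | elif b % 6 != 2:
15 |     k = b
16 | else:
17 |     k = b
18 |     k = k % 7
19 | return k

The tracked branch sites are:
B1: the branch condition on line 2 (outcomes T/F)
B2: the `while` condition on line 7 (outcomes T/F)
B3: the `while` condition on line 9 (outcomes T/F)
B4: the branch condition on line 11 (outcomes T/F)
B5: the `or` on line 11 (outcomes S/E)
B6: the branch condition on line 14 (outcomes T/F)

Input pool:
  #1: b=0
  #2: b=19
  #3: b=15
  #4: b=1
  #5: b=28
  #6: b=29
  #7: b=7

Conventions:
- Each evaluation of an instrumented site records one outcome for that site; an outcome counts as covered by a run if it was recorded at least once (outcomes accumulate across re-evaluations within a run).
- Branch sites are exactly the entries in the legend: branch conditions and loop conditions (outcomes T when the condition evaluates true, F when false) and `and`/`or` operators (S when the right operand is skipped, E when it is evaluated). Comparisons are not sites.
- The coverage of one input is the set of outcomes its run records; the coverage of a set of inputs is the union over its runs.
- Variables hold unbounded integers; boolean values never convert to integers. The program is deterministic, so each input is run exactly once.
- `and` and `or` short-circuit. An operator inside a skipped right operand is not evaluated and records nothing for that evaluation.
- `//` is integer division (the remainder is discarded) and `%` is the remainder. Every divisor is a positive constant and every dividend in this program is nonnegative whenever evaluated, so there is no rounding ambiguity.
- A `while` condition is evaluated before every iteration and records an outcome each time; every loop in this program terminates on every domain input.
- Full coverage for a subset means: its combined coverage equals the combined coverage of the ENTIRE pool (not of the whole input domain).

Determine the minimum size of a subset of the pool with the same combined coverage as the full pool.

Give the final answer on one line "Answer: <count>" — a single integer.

run #1 (b=0) runs B1->F, B2->T, B2->T, B2->F, B3->T, B3->T, B3->T, B3->T, B3->T, B3->T, B3->T, B3->T, B3->T, B3->T, ...; records B1=F, B2=T, B2=F, B3=T, B3=F, B4=T, B5=S
run #2 (b=19) runs B1->T, B2->F, B3->T, B3->T, B3->T, B3->T, B3->T, B3->T, B3->T, B3->F, B5->E, B4->T; records B1=T, B2=F, B3=T, B3=F, B4=T, B5=E
run #3 (b=15) runs B1->T, B2->F, B3->T, B3->T, B3->T, B3->T, B3->T, B3->T, B3->T, B3->T, B3->T, B3->F, B5->S, B4->T; records B1=T, B2=F, B3=T, B3=F, B4=T, B5=S
run #4 (b=1) runs B1->T, B2->T, B2->F, B3->T, B3->T, B3->T, B3->T, B3->T, B3->T, B3->T, B3->T, B3->T, B3->T, B3->T, ...; records B1=T, B2=T, B2=F, B3=T, B3=F, B4=T, B5=S
run #5 (b=28) runs B1->T, B2->F, B3->T, B3->T, B3->F, B5->E, B4->F, B6->T; records B1=T, B2=F, B3=T, B3=F, B4=F, B5=E, B6=T
run #6 (b=29) runs B1->T, B2->F, B3->T, B3->T, B3->F, B5->E, B4->T; records B1=T, B2=F, B3=T, B3=F, B4=T, B5=E
run #7 (b=7) runs B1->T, B2->F, B3->T, B3->T, B3->T, B3->T, B3->T, B3->T, B3->T, B3->T, B3->T, B3->T, B3->T, B3->T, ...; records B1=T, B2=F, B3=T, B3=F, B4=T, B5=S
together the pool reaches 11 outcomes: B1=T, B1=F, B2=T, B2=F, B3=T, B3=F, B4=T, B4=F, B5=S, B5=E, B6=T
size 1 is not enough: best union over all size-1 subsets is 7/11
inputs {1, 5} (size 2) cover everything; no size-2 subset with a lexicographically smaller index list covers all 11

Answer: 2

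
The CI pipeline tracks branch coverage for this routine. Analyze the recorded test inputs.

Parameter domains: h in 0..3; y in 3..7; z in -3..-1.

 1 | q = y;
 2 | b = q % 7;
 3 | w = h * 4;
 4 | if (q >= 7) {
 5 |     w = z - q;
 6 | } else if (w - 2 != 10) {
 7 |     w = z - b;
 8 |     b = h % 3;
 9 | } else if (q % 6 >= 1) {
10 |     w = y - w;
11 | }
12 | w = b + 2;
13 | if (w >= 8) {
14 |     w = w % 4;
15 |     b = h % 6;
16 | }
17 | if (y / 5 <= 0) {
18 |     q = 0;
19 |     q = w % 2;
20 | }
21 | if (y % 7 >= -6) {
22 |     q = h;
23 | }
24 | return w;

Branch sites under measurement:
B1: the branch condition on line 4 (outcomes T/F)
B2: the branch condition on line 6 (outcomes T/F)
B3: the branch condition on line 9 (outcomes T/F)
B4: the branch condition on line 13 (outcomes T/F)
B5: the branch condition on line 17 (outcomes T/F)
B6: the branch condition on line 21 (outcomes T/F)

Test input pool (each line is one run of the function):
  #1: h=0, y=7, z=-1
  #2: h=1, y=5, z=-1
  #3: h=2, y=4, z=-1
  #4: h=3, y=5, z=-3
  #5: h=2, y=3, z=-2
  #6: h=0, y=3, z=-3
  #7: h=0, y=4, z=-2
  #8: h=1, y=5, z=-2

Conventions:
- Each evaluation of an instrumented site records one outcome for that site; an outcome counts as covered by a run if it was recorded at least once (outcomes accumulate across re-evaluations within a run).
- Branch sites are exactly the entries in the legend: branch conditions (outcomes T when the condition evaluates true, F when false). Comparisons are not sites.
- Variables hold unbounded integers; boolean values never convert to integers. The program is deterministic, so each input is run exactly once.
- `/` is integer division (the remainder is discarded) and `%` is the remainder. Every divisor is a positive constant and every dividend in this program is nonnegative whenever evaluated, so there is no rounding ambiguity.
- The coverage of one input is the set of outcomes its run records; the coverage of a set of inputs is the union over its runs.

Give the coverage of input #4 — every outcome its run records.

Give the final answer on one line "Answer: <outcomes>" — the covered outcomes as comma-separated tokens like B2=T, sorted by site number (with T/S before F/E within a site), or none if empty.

Running input #4 (h=3, y=5, z=-3), event by event:
  B1->F, B2->F, B3->T, B4->F, B5->F, B6->T
as a set, this run covers: B1=F, B2=F, B3=T, B4=F, B5=F, B6=T

Answer: B1=F, B2=F, B3=T, B4=F, B5=F, B6=T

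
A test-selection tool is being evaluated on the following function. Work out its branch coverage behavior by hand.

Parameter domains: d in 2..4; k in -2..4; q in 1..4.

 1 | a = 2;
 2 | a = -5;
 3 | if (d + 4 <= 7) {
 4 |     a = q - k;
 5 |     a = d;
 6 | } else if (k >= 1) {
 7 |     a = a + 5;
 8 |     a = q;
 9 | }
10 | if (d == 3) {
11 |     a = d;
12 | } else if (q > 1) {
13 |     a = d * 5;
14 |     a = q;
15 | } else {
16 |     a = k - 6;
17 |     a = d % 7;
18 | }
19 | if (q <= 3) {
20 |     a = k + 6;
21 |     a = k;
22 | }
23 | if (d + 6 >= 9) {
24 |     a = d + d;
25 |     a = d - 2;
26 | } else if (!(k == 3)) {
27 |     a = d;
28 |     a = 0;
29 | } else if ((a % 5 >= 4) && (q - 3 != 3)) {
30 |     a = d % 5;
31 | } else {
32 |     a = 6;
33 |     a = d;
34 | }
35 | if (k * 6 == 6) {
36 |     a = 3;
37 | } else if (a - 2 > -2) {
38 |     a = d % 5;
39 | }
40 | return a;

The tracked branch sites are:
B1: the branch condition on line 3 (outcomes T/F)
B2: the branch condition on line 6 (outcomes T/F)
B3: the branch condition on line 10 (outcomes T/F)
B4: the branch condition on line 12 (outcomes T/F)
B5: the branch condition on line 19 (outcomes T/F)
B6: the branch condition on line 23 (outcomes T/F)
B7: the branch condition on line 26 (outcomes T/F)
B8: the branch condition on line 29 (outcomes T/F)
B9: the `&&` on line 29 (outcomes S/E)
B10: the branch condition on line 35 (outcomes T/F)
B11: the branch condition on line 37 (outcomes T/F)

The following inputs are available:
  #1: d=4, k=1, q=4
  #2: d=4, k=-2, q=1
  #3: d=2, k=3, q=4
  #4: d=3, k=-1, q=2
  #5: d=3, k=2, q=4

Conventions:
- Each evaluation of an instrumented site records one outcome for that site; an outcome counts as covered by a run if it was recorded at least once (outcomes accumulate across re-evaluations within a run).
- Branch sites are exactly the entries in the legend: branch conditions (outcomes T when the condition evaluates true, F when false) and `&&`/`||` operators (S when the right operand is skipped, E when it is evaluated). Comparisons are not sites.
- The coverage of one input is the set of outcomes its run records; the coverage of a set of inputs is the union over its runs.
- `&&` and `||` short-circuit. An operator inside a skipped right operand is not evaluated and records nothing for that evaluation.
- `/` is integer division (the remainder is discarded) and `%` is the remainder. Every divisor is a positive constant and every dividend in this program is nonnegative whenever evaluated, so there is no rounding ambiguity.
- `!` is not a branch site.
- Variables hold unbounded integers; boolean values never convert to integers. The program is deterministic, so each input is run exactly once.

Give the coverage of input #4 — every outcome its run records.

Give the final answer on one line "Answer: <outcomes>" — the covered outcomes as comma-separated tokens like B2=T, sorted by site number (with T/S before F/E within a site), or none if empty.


Event log for input #4 (d=3, k=-1, q=2):
  B1->T, B3->T, B5->T, B6->T, B10->F, B11->T
as a set, this run covers: B1=T, B3=T, B5=T, B6=T, B10=F, B11=T
Answer: B1=T, B3=T, B5=T, B6=T, B10=F, B11=T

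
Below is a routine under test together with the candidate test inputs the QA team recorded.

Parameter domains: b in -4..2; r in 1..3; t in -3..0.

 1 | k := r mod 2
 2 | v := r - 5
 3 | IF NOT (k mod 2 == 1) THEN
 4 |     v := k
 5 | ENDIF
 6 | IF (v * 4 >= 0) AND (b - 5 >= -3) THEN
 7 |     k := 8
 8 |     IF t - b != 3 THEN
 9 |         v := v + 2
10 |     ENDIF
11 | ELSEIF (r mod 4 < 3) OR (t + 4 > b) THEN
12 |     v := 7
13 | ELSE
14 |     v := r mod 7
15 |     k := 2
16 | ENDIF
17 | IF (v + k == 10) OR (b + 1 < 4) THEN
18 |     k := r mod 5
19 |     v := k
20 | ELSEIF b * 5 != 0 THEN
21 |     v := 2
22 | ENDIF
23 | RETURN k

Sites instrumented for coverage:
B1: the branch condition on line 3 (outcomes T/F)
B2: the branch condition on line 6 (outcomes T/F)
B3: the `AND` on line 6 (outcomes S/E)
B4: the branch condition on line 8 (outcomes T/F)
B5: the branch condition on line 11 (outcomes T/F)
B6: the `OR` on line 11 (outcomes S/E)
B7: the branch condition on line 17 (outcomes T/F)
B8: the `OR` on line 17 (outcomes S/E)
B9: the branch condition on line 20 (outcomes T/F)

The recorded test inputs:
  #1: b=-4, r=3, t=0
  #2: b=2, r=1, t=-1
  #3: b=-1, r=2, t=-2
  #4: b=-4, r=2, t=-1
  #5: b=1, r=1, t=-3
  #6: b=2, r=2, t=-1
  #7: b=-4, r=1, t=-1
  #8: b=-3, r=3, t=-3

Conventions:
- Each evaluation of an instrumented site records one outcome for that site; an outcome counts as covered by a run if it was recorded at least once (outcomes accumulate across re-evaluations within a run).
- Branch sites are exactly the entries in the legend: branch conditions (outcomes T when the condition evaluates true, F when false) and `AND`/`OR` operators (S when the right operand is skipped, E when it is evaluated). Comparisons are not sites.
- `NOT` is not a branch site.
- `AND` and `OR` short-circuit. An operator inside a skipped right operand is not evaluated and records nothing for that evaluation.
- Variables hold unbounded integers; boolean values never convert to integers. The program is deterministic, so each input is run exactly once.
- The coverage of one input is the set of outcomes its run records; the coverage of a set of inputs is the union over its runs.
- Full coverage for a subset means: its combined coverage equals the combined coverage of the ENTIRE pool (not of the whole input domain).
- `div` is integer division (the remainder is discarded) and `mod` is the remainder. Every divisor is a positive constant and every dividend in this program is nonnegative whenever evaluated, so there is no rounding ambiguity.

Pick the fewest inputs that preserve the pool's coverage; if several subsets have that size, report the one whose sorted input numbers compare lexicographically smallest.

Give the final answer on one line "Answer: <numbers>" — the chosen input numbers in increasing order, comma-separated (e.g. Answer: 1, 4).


input #1 (b=-4, r=3, t=0): events B1->F, B3->S, B2->F, B6->E, B5->T, B8->E, B7->T; covers B1=F, B2=F, B3=S, B5=T, B6=E, B7=T, B8=E
input #2 (b=2, r=1, t=-1): events B1->F, B3->S, B2->F, B6->S, B5->T, B8->E, B7->T; covers B1=F, B2=F, B3=S, B5=T, B6=S, B7=T, B8=E
input #3 (b=-1, r=2, t=-2): events B1->T, B3->E, B2->F, B6->S, B5->T, B8->E, B7->T; covers B1=T, B2=F, B3=E, B5=T, B6=S, B7=T, B8=E
input #4 (b=-4, r=2, t=-1): events B1->T, B3->E, B2->F, B6->S, B5->T, B8->E, B7->T; covers B1=T, B2=F, B3=E, B5=T, B6=S, B7=T, B8=E
input #5 (b=1, r=1, t=-3): events B1->F, B3->S, B2->F, B6->S, B5->T, B8->E, B7->T; covers B1=F, B2=F, B3=S, B5=T, B6=S, B7=T, B8=E
input #6 (b=2, r=2, t=-1): events B1->T, B3->E, B2->T, B4->T, B8->S, B7->T; covers B1=T, B2=T, B3=E, B4=T, B7=T, B8=S
input #7 (b=-4, r=1, t=-1): events B1->F, B3->S, B2->F, B6->S, B5->T, B8->E, B7->T; covers B1=F, B2=F, B3=S, B5=T, B6=S, B7=T, B8=E
input #8 (b=-3, r=3, t=-3): events B1->F, B3->S, B2->F, B6->E, B5->T, B8->E, B7->T; covers B1=F, B2=F, B3=S, B5=T, B6=E, B7=T, B8=E
union over all inputs: B1=T, B1=F, B2=T, B2=F, B3=S, B3=E, B4=T, B5=T, B6=S, B6=E, B7=T, B8=S, B8=E (13 outcomes)
checked all size-1 subsets: none covers 13 outcomes (max 7/13)
checked all size-2 subsets: none covers 13 outcomes (max 12/13)
at size 3, {1, 2, 6} reaches all 13 outcomes; every lexicographically earlier size-3 subset fails
Answer: 1, 2, 6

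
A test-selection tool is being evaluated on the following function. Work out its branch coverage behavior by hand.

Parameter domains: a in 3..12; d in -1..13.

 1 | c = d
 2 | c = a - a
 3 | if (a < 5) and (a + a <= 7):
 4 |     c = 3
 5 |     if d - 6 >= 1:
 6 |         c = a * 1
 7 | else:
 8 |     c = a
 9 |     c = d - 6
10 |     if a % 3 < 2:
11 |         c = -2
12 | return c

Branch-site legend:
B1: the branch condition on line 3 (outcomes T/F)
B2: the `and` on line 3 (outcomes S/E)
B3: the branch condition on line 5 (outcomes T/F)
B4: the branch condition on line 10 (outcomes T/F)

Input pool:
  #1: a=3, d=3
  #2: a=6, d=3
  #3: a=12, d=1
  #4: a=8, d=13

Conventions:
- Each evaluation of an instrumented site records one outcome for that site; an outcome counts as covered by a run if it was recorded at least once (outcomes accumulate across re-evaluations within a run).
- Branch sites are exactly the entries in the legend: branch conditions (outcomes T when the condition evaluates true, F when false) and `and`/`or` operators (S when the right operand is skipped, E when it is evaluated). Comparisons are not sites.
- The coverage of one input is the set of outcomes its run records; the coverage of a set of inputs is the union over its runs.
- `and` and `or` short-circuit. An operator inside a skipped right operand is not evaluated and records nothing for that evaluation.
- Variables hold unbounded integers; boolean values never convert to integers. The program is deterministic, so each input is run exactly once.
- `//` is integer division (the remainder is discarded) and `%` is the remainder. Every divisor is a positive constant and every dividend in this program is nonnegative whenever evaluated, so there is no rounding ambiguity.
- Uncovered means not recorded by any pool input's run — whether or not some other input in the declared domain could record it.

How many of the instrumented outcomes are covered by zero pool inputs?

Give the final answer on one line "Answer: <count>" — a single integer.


input #1 (a=3, d=3): events B2->E, B1->T, B3->F; covers B1=T, B2=E, B3=F
input #2 (a=6, d=3): events B2->S, B1->F, B4->T; covers B1=F, B2=S, B4=T
input #3 (a=12, d=1): events B2->S, B1->F, B4->T; covers B1=F, B2=S, B4=T
input #4 (a=8, d=13): events B2->S, B1->F, B4->F; covers B1=F, B2=S, B4=F
union over the pool: B1=T, B1=F, B2=S, B2=E, B3=F, B4=T, B4=F
uncovered (1 of 8): B3=T
Answer: 1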